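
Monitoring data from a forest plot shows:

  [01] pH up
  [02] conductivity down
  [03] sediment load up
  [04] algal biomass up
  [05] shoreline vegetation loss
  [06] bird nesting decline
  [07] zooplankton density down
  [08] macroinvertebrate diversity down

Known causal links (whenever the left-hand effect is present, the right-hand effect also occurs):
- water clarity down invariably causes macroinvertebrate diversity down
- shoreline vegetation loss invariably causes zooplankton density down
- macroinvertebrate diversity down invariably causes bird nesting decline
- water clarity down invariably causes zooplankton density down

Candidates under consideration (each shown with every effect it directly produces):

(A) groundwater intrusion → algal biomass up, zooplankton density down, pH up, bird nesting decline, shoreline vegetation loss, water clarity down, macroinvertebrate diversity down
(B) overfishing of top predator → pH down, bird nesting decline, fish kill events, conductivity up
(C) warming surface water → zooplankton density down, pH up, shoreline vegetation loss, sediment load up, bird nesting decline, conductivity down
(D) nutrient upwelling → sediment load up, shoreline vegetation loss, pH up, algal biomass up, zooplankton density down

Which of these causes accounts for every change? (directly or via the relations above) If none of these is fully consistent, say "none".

Checking each candidate against the observations:
(A) groundwater intrusion — does not account for conductivity down, sediment load up
(B) overfishing of top predator — fails on pH up, conductivity down, sediment load up, algal biomass up, shoreline vegetation loss, zooplankton density down, macroinvertebrate diversity down (predicts pH down, not pH up; predicts conductivity up, not conductivity down)
(C) warming surface water — pH up match; conductivity down match; sediment load up match; algal biomass up miss; shoreline vegetation loss match; bird nesting decline match; zooplankton density down match; macroinvertebrate diversity down miss
(D) nutrient upwelling — pH up match; conductivity down miss; sediment load up match; algal biomass up match; shoreline vegetation loss match; bird nesting decline miss; zooplankton density down match; macroinvertebrate diversity down miss
Every candidate fails on at least one observation.

none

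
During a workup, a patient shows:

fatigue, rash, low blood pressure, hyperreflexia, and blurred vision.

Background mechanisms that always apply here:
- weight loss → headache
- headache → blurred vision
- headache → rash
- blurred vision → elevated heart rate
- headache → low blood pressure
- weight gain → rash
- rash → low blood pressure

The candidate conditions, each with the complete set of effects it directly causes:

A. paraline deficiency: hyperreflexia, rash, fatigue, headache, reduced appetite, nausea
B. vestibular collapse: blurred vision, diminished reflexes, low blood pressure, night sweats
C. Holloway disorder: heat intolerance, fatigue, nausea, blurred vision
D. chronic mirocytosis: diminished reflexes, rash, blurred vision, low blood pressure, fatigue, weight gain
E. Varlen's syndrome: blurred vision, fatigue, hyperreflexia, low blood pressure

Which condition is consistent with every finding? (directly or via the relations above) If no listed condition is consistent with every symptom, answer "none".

A

Checking each candidate against the observations:
(A) paraline deficiency — fatigue yes; rash yes; low blood pressure yes (via headache → low blood pressure); hyperreflexia yes; blurred vision yes (via headache → blurred vision)
(B) vestibular collapse — fatigue NO; rash NO; low blood pressure yes; hyperreflexia NO; blurred vision yes
(C) Holloway disorder — fatigue yes; rash NO; low blood pressure NO; hyperreflexia NO; blurred vision yes
(D) chronic mirocytosis — fatigue yes; rash yes; low blood pressure yes; hyperreflexia NO; blurred vision yes
(E) Varlen's syndrome — does not account for rash
Only (A) is consistent with every observation.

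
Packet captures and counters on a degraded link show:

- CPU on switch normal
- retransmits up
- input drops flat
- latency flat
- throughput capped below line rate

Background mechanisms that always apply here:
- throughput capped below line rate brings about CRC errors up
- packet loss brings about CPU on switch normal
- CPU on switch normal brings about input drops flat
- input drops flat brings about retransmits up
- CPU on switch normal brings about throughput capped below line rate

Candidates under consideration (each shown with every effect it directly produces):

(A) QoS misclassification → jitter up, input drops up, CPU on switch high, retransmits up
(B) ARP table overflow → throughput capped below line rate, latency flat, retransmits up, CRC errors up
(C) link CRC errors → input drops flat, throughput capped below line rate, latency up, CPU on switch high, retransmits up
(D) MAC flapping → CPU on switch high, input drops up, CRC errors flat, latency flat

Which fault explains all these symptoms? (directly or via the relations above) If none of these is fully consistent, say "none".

Per-candidate check:
(A) QoS misclassification — CPU on switch normal NO; retransmits up yes; input drops flat NO; latency flat NO; throughput capped below line rate NO
(B) ARP table overflow — does not account for CPU on switch normal, input drops flat
(C) link CRC errors — fails on CPU on switch normal, latency flat (predicts CPU on switch high, not CPU on switch normal; predicts latency up, not latency flat)
(D) MAC flapping — CPU on switch normal NO; retransmits up NO; input drops flat NO; latency flat yes; throughput capped below line rate NO
No candidate is consistent with all observations.

none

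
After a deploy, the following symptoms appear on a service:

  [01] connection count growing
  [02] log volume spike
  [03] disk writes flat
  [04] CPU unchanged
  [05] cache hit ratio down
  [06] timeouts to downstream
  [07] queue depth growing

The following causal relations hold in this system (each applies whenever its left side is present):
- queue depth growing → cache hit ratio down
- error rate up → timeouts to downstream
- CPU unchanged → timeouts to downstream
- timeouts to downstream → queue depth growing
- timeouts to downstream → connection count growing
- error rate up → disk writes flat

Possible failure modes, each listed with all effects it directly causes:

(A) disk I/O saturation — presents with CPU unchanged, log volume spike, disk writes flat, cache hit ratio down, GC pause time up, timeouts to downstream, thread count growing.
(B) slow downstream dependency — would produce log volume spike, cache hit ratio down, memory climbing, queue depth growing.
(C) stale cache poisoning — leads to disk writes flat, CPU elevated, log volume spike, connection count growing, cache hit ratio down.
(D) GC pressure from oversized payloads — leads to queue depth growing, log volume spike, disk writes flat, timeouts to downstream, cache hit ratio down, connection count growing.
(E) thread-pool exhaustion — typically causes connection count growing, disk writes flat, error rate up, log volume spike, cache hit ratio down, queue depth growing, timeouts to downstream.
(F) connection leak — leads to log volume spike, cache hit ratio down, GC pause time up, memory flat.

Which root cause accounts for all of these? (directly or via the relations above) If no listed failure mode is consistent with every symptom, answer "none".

A

For each candidate, compare predicted effects to what was observed:
(A) disk I/O saturation — connection count growing yes (through timeouts to downstream → connection count growing); log volume spike yes; disk writes flat yes; CPU unchanged yes; cache hit ratio down yes; timeouts to downstream yes; queue depth growing yes (through timeouts to downstream → queue depth growing)
(B) slow downstream dependency — connection count growing NO; log volume spike yes; disk writes flat NO; CPU unchanged NO; cache hit ratio down yes; timeouts to downstream NO; queue depth growing yes
(C) stale cache poisoning — connection count growing yes; log volume spike yes; disk writes flat yes; CPU unchanged NO; cache hit ratio down yes; timeouts to downstream NO; queue depth growing NO
(D) GC pressure from oversized payloads — connection count growing yes; log volume spike yes; disk writes flat yes; CPU unchanged NO; cache hit ratio down yes; timeouts to downstream yes; queue depth growing yes
(E) thread-pool exhaustion — connection count growing yes; log volume spike yes; disk writes flat yes; CPU unchanged NO; cache hit ratio down yes; timeouts to downstream yes; queue depth growing yes
(F) connection leak — does not account for connection count growing, disk writes flat, CPU unchanged, timeouts to downstream, queue depth growing
(A) is the only candidate with no mismatches.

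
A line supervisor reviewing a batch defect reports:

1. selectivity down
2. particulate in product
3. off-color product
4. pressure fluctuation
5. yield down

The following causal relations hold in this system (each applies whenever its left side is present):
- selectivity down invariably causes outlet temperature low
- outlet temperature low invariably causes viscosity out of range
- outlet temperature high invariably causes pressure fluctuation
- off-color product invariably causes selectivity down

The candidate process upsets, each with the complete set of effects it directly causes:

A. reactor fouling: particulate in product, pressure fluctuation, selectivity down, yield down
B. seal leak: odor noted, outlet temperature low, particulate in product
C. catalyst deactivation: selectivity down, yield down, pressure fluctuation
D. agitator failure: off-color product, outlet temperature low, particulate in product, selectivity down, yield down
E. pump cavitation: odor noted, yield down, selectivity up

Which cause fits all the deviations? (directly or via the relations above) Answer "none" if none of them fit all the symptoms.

Testing each hypothesis:
(A) reactor fouling — does not account for off-color product
(B) seal leak — selectivity down NO; particulate in product yes; off-color product NO; pressure fluctuation NO; yield down NO
(C) catalyst deactivation — selectivity down yes; particulate in product NO; off-color product NO; pressure fluctuation yes; yield down yes
(D) agitator failure — selectivity down yes; particulate in product yes; off-color product yes; pressure fluctuation NO; yield down yes
(E) pump cavitation — fails on selectivity down, particulate in product, off-color product, pressure fluctuation (predicts selectivity up, not selectivity down)
None of the listed candidates fits everything.

none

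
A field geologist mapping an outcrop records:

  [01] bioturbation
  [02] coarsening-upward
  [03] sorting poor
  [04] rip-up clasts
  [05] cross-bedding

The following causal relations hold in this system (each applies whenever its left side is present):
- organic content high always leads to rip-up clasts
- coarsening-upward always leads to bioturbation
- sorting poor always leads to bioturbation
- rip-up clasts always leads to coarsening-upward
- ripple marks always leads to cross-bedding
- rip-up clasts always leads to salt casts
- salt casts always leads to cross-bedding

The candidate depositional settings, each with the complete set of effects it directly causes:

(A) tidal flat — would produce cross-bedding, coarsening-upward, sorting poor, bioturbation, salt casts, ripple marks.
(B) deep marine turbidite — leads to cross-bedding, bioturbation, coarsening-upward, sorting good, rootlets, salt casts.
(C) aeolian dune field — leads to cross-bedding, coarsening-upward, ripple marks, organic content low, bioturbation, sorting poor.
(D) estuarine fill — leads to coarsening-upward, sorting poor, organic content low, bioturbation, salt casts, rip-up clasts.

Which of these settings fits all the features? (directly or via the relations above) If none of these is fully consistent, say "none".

Per-candidate check:
(A) tidal flat — does not account for rip-up clasts
(B) deep marine turbidite — bioturbation ✓; coarsening-upward ✓; sorting poor ✗; rip-up clasts ✗; cross-bedding ✓
(C) aeolian dune field — bioturbation ✓; coarsening-upward ✓; sorting poor ✓; rip-up clasts ✗; cross-bedding ✓
(D) estuarine fill — bioturbation ✓; coarsening-upward ✓; sorting poor ✓; rip-up clasts ✓; cross-bedding ✓ (by salt casts → cross-bedding)
Only (D) is consistent with every observation.

D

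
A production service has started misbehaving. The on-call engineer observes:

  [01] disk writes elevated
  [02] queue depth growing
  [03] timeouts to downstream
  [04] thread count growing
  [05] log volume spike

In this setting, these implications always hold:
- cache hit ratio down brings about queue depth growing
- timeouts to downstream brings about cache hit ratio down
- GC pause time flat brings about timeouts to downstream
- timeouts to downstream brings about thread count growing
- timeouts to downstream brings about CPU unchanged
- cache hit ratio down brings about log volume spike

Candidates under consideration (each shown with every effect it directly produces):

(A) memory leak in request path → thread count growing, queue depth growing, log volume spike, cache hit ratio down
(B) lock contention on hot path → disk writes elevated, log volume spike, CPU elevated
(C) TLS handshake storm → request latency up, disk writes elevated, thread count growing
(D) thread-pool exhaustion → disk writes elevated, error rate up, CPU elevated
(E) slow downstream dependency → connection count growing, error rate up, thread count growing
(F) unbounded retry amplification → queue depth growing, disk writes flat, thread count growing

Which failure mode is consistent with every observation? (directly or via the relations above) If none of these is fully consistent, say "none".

none

Checking each candidate against the observations:
(A) memory leak in request path — disk writes elevated miss; queue depth growing match; timeouts to downstream miss; thread count growing match; log volume spike match
(B) lock contention on hot path — disk writes elevated match; queue depth growing miss; timeouts to downstream miss; thread count growing miss; log volume spike match
(C) TLS handshake storm — does not account for queue depth growing, timeouts to downstream, log volume spike
(D) thread-pool exhaustion — does not account for queue depth growing, timeouts to downstream, thread count growing, log volume spike
(E) slow downstream dependency — disk writes elevated miss; queue depth growing miss; timeouts to downstream miss; thread count growing match; log volume spike miss
(F) unbounded retry amplification — disk writes elevated miss; queue depth growing match; timeouts to downstream miss; thread count growing match; log volume spike miss
No candidate is consistent with all observations.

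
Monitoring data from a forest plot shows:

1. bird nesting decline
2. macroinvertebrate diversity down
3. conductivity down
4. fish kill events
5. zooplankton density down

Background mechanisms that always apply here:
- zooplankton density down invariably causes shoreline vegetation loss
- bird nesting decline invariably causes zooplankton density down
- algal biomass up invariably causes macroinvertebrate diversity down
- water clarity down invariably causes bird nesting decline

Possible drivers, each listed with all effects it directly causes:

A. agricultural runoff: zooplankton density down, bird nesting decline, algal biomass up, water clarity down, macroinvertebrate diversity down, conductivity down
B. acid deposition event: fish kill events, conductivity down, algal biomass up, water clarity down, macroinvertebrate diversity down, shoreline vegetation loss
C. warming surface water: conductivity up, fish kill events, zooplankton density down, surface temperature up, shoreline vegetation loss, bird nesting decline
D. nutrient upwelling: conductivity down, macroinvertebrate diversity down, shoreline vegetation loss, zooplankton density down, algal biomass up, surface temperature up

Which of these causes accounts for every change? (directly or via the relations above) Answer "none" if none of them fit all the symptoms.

For each candidate, compare predicted effects to what was observed:
(A) agricultural runoff — does not account for fish kill events
(B) acid deposition event — bird nesting decline match (via water clarity down → bird nesting decline); macroinvertebrate diversity down match; conductivity down match; fish kill events match; zooplankton density down match (via water clarity down → bird nesting decline → zooplankton density down)
(C) warming surface water — fails on macroinvertebrate diversity down, conductivity down (predicts conductivity up, not conductivity down)
(D) nutrient upwelling — does not account for bird nesting decline, fish kill events
(B) alone accounts for all the evidence.

B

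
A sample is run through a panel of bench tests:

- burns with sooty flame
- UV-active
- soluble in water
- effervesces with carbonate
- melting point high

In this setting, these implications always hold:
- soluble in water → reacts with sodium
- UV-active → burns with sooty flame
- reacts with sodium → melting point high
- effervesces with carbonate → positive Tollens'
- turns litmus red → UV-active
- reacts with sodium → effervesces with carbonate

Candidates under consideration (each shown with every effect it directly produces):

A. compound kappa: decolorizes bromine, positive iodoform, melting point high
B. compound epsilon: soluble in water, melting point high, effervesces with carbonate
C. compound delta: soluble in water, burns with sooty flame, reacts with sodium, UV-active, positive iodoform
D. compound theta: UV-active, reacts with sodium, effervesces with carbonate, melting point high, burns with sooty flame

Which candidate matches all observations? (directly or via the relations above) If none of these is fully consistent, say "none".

C

Testing each hypothesis:
(A) compound kappa — does not account for burns with sooty flame, UV-active, soluble in water, effervesces with carbonate
(B) compound epsilon — burns with sooty flame ✗; UV-active ✗; soluble in water ✓; effervesces with carbonate ✓; melting point high ✓
(C) compound delta — burns with sooty flame ✓; UV-active ✓; soluble in water ✓; effervesces with carbonate ✓ (by reacts with sodium → effervesces with carbonate); melting point high ✓ (by reacts with sodium → melting point high)
(D) compound theta — does not account for soluble in water
Only (C) is consistent with every observation.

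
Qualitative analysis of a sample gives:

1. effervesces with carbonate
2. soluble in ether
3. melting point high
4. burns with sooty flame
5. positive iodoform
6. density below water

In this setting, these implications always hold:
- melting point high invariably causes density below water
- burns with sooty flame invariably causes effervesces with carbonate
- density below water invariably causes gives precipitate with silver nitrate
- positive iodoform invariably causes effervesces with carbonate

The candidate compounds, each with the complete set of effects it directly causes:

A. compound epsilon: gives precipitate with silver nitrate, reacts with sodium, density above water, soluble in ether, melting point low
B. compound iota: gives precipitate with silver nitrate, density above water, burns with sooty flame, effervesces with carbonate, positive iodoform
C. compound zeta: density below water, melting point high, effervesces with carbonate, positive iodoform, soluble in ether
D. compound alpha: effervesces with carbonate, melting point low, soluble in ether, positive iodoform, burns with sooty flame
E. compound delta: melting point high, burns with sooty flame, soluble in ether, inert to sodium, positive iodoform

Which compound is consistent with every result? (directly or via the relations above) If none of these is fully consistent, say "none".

Testing each hypothesis:
(A) compound epsilon — effervesces with carbonate miss; soluble in ether match; melting point high miss; burns with sooty flame miss; positive iodoform miss; density below water miss
(B) compound iota — effervesces with carbonate match; soluble in ether miss; melting point high miss; burns with sooty flame match; positive iodoform match; density below water miss
(C) compound zeta — effervesces with carbonate match; soluble in ether match; melting point high match; burns with sooty flame miss; positive iodoform match; density below water match
(D) compound alpha — effervesces with carbonate match; soluble in ether match; melting point high miss; burns with sooty flame match; positive iodoform match; density below water miss
(E) compound delta — effervesces with carbonate match (by positive iodoform → effervesces with carbonate); soluble in ether match; melting point high match; burns with sooty flame match; positive iodoform match; density below water match (by melting point high → density below water)
(E) alone accounts for all the evidence.

E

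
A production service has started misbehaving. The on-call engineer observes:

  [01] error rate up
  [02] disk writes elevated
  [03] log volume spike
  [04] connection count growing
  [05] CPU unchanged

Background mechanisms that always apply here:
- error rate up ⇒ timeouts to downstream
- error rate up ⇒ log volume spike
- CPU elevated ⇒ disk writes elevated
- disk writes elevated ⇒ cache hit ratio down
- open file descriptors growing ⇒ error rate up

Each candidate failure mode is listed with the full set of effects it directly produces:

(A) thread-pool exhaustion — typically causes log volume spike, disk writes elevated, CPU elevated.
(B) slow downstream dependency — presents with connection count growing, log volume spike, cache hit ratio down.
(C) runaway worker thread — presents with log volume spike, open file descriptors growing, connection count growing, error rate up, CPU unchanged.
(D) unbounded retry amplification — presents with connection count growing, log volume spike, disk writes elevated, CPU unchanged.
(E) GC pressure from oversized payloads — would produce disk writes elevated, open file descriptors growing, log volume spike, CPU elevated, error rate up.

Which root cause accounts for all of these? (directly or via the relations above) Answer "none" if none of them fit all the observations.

Checking each candidate against the observations:
(A) thread-pool exhaustion — fails on error rate up, connection count growing, CPU unchanged (predicts CPU elevated, not CPU unchanged)
(B) slow downstream dependency — does not account for error rate up, disk writes elevated, CPU unchanged
(C) runaway worker thread — error rate up yes; disk writes elevated NO; log volume spike yes; connection count growing yes; CPU unchanged yes
(D) unbounded retry amplification — does not account for error rate up
(E) GC pressure from oversized payloads — fails on connection count growing, CPU unchanged (predicts CPU elevated, not CPU unchanged)
Every candidate fails on at least one observation.

none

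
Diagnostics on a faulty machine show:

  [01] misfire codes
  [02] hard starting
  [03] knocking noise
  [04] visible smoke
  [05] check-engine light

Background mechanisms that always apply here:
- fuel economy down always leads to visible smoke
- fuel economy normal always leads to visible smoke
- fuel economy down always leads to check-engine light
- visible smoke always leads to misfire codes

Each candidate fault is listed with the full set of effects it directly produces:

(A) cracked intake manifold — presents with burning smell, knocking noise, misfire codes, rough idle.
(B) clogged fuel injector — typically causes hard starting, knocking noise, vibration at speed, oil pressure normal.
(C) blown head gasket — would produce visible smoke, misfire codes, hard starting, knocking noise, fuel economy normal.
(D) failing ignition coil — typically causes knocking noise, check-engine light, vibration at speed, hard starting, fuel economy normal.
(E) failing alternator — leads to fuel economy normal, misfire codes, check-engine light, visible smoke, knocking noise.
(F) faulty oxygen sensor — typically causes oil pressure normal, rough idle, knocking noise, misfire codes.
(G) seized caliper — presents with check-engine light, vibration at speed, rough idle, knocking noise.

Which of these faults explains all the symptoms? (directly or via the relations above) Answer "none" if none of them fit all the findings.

D

Per-candidate check:
(A) cracked intake manifold — does not account for hard starting, visible smoke, check-engine light
(B) clogged fuel injector — does not account for misfire codes, visible smoke, check-engine light
(C) blown head gasket — misfire codes ✓; hard starting ✓; knocking noise ✓; visible smoke ✓; check-engine light ✗
(D) failing ignition coil — misfire codes ✓ (by fuel economy normal → visible smoke → misfire codes); hard starting ✓; knocking noise ✓; visible smoke ✓ (by fuel economy normal → visible smoke); check-engine light ✓
(E) failing alternator — misfire codes ✓; hard starting ✗; knocking noise ✓; visible smoke ✓; check-engine light ✓
(F) faulty oxygen sensor — misfire codes ✓; hard starting ✗; knocking noise ✓; visible smoke ✗; check-engine light ✗
(G) seized caliper — does not account for misfire codes, hard starting, visible smoke
(D) is the only candidate with no mismatches.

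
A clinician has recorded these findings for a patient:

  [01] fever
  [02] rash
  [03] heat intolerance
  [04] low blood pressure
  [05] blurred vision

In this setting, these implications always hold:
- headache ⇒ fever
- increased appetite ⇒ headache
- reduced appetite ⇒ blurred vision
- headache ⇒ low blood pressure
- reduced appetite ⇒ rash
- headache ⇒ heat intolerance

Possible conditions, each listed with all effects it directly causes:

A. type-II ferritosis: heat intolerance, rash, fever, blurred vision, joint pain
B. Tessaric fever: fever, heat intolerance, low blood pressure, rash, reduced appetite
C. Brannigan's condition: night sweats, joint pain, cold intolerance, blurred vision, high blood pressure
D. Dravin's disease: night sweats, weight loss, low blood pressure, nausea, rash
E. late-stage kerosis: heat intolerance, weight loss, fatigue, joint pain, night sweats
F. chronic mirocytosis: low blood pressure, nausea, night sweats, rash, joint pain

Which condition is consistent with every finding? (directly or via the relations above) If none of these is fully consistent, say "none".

B

For each candidate, compare predicted effects to what was observed:
(A) type-II ferritosis — does not account for low blood pressure
(B) Tessaric fever — fever +; rash +; heat intolerance +; low blood pressure +; blurred vision + (by reduced appetite → blurred vision)
(C) Brannigan's condition — fever -; rash -; heat intolerance -; low blood pressure -; blurred vision +
(D) Dravin's disease — fever -; rash +; heat intolerance -; low blood pressure +; blurred vision -
(E) late-stage kerosis — fever -; rash -; heat intolerance +; low blood pressure -; blurred vision -
(F) chronic mirocytosis — does not account for fever, heat intolerance, blurred vision
(B) alone accounts for all the evidence.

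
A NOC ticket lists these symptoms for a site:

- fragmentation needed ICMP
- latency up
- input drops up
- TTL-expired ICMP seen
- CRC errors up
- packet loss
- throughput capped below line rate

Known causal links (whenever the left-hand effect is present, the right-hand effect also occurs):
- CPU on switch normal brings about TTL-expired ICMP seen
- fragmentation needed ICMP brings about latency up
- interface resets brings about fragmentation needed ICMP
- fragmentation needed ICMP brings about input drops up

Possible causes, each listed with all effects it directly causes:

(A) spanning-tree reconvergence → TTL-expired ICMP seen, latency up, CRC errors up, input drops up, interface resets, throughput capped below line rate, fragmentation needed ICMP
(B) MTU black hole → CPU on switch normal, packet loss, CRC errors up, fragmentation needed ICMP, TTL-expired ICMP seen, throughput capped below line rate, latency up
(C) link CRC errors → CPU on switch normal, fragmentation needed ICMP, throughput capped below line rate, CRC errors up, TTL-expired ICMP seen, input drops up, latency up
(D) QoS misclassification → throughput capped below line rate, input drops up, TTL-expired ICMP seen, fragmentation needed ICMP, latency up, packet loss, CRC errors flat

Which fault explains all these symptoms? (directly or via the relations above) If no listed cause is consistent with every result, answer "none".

For each candidate, compare predicted effects to what was observed:
(A) spanning-tree reconvergence — fragmentation needed ICMP match; latency up match; input drops up match; TTL-expired ICMP seen match; CRC errors up match; packet loss miss; throughput capped below line rate match
(B) MTU black hole — fragmentation needed ICMP match; latency up match; input drops up match (by fragmentation needed ICMP → input drops up); TTL-expired ICMP seen match; CRC errors up match; packet loss match; throughput capped below line rate match
(C) link CRC errors — fragmentation needed ICMP match; latency up match; input drops up match; TTL-expired ICMP seen match; CRC errors up match; packet loss miss; throughput capped below line rate match
(D) QoS misclassification — fragmentation needed ICMP match; latency up match; input drops up match; TTL-expired ICMP seen match; CRC errors up miss; packet loss match; throughput capped below line rate match
Only (B) is consistent with every observation.

B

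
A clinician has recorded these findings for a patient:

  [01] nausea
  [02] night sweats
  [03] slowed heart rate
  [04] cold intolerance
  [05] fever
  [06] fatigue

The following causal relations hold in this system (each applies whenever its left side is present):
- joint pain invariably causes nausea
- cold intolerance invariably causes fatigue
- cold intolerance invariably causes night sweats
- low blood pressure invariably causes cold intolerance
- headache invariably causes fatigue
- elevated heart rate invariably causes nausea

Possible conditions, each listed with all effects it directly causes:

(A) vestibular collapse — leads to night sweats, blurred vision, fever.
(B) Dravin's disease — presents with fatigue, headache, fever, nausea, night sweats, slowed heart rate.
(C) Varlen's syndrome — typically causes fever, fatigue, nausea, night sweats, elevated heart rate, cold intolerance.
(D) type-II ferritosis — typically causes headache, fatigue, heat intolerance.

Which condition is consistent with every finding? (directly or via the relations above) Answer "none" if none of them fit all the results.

none

Testing each hypothesis:
(A) vestibular collapse — nausea -; night sweats +; slowed heart rate -; cold intolerance -; fever +; fatigue -
(B) Dravin's disease — does not account for cold intolerance
(C) Varlen's syndrome — fails on slowed heart rate (predicts elevated heart rate, not slowed heart rate)
(D) type-II ferritosis — nausea -; night sweats -; slowed heart rate -; cold intolerance -; fever -; fatigue +
No candidate is consistent with all observations.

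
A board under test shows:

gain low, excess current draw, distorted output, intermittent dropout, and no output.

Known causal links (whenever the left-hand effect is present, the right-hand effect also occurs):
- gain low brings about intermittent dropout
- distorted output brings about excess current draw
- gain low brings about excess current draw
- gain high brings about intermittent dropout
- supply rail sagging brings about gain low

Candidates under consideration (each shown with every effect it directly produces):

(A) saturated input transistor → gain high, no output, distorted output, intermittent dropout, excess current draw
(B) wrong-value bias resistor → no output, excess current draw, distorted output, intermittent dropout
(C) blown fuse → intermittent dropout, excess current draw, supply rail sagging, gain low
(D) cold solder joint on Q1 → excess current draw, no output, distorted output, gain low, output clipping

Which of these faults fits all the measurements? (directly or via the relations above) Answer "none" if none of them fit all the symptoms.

D

Testing each hypothesis:
(A) saturated input transistor — gain low miss; excess current draw match; distorted output match; intermittent dropout match; no output match
(B) wrong-value bias resistor — gain low miss; excess current draw match; distorted output match; intermittent dropout match; no output match
(C) blown fuse — does not account for distorted output, no output
(D) cold solder joint on Q1 — gain low match; excess current draw match; distorted output match; intermittent dropout match (via gain low → intermittent dropout); no output match
Only (D) is consistent with every observation.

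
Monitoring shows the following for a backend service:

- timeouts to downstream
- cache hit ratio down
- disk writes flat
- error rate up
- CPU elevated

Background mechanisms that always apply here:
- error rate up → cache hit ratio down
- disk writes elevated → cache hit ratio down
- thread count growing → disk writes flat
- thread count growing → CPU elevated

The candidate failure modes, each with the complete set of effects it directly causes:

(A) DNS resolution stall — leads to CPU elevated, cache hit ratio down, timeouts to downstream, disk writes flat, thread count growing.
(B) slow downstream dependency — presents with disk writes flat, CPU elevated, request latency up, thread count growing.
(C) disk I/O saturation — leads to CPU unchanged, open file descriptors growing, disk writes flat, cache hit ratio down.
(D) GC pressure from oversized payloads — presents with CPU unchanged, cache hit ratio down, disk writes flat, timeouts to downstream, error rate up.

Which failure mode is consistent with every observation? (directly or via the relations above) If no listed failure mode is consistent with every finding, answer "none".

none

Testing each hypothesis:
(A) DNS resolution stall — timeouts to downstream ✓; cache hit ratio down ✓; disk writes flat ✓; error rate up ✗; CPU elevated ✓
(B) slow downstream dependency — timeouts to downstream ✗; cache hit ratio down ✗; disk writes flat ✓; error rate up ✗; CPU elevated ✓
(C) disk I/O saturation — timeouts to downstream ✗; cache hit ratio down ✓; disk writes flat ✓; error rate up ✗; CPU elevated ✗
(D) GC pressure from oversized payloads — fails on CPU elevated (predicts CPU unchanged, not CPU elevated)
No candidate is consistent with all observations.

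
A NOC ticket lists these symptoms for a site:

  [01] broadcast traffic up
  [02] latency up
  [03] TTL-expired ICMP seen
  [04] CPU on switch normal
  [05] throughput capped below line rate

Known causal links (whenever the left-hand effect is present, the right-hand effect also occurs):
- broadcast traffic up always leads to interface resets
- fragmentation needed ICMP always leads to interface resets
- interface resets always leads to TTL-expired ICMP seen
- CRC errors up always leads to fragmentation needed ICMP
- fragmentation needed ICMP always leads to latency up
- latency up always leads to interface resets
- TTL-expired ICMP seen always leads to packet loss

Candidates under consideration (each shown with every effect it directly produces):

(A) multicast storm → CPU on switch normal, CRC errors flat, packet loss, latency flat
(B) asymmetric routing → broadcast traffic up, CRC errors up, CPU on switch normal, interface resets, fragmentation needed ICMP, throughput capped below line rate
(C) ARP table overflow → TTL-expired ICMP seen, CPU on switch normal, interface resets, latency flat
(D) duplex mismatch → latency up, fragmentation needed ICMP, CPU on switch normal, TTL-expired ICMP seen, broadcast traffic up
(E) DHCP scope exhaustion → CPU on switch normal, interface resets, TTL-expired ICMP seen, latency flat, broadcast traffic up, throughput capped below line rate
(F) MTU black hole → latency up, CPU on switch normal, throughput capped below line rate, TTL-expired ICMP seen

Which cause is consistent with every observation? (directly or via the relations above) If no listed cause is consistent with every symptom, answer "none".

For each candidate, compare predicted effects to what was observed:
(A) multicast storm — broadcast traffic up -; latency up -; TTL-expired ICMP seen -; CPU on switch normal +; throughput capped below line rate -
(B) asymmetric routing — accounts for every observation (latency up via fragmentation needed ICMP → latency up)
(C) ARP table overflow — broadcast traffic up -; latency up -; TTL-expired ICMP seen +; CPU on switch normal +; throughput capped below line rate -
(D) duplex mismatch — broadcast traffic up +; latency up +; TTL-expired ICMP seen +; CPU on switch normal +; throughput capped below line rate -
(E) DHCP scope exhaustion — fails on latency up (predicts latency flat, not latency up)
(F) MTU black hole — broadcast traffic up -; latency up +; TTL-expired ICMP seen +; CPU on switch normal +; throughput capped below line rate +
(B) is the only candidate with no mismatches.

B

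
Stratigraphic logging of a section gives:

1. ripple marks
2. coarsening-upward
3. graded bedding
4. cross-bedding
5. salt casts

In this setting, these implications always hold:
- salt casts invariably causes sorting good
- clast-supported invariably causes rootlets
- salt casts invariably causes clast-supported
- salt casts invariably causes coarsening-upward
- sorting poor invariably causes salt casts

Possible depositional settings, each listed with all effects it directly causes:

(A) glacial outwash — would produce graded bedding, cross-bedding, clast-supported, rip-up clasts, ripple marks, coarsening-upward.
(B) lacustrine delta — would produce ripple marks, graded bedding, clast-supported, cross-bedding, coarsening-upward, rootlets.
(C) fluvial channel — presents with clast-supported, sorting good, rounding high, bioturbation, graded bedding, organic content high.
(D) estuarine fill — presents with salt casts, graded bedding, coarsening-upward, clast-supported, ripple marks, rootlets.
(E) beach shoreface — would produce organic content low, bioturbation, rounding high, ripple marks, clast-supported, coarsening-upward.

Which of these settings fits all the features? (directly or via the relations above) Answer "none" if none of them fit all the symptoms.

Testing each hypothesis:
(A) glacial outwash — ripple marks +; coarsening-upward +; graded bedding +; cross-bedding +; salt casts -
(B) lacustrine delta — ripple marks +; coarsening-upward +; graded bedding +; cross-bedding +; salt casts -
(C) fluvial channel — ripple marks -; coarsening-upward -; graded bedding +; cross-bedding -; salt casts -
(D) estuarine fill — ripple marks +; coarsening-upward +; graded bedding +; cross-bedding -; salt casts +
(E) beach shoreface — ripple marks +; coarsening-upward +; graded bedding -; cross-bedding -; salt casts -
No candidate is consistent with all observations.

none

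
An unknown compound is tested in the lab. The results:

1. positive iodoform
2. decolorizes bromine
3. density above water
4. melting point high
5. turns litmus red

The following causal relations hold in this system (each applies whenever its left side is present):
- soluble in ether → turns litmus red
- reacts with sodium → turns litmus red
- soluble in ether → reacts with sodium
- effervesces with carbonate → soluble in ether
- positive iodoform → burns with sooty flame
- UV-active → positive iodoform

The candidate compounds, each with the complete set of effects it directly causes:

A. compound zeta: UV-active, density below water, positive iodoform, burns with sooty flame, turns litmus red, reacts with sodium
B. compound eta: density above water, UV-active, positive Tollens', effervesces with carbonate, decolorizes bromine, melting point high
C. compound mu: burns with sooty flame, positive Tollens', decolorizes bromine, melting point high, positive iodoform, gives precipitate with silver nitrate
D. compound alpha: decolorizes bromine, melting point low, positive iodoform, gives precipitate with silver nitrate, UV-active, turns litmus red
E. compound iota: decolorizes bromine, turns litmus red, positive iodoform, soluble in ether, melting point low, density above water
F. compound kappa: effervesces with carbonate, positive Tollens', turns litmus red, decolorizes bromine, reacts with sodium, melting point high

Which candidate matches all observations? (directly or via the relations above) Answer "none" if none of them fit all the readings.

B

For each candidate, compare predicted effects to what was observed:
(A) compound zeta — fails on decolorizes bromine, density above water, melting point high (predicts density below water, not density above water)
(B) compound eta — accounts for every observation (positive iodoform through UV-active → positive iodoform)
(C) compound mu — positive iodoform ✓; decolorizes bromine ✓; density above water ✗; melting point high ✓; turns litmus red ✗
(D) compound alpha — fails on density above water, melting point high (predicts melting point low, not melting point high)
(E) compound iota — fails on melting point high (predicts melting point low, not melting point high)
(F) compound kappa — positive iodoform ✗; decolorizes bromine ✓; density above water ✗; melting point high ✓; turns litmus red ✓
Only (B) is consistent with every observation.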